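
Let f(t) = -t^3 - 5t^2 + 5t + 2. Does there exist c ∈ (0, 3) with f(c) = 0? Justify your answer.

f(0) = 2 and f(3) = -55, which have opposite signs.
f is continuous everywhere (it is a polynomial), in particular on [0, 3].
The Intermediate Value Theorem then guarantees some c ∈ (0, 3) with f(c) = 0.

Yes, such a c exists.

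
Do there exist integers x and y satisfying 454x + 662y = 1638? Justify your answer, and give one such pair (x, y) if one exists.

gcd(454, 662) = 2, and 2 divides 1638, so integer solutions exist.
Dividing through by 2 reduces the equation to 227x + 331y = 819.
Euclidean algorithm: 331 = 1·227 + 104, 227 = 2·104 + 19, 104 = 5·19 + 9, 19 = 2·9 + 1, 9 = 9·1 + 0.
Back-substituting, 1 = 19 − 2·9 = 19 − 2·(104 − 5·19) = −2·104 + 11·19 = −2·104 + 11·(227 − 2·104) = 11·227 − 24·104 = 11·227 − 24·(331 − 1·227) = −24·331 + 35·227; that is, 227·35 + 331·(-24) = 1.
Scaling by 819 gives the particular solution (x, y) = (28665, -19656).
Subtracting 86·331 from x and adding 86·227 to y gives the tidier solution (199, -134).
Indeed 454·199 + 662·(-134) = 90346 − 88708 = 1638.

x = 199, y = -134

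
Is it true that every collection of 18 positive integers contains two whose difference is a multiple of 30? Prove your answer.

No, the set {119, 120, 121, 122, 123, 124, 125, 126, 127, 128, 129, 130, 131, 132, 133, 134, 135, 136} is a counterexample.

Take the 18 consecutive integers 119, 120, …, 136: their residues mod 30 are all distinct because 18 ≤ 30.
Any two of them differ by at most 17 < 30 and by at least 1, so no difference is a multiple of 30.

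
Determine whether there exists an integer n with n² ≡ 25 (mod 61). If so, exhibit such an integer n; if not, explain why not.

n = 56 works: 56² = 3136, and 3136 − 25 = 3111 = 51·61.

n = 56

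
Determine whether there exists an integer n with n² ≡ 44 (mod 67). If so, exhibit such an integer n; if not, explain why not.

No, no such integer exists.

67 is prime, so by Euler's criterion 44 is a square mod 67 iff 44^((67−1)/2) = 44^33 ≡ 1 (mod 67).
Squaring successively (mod 67): 44^2 = 1936 ≡ 60; 44^4 ≡ 60² = 3600 ≡ 49; 44^8 ≡ 49² = 2401 ≡ 56; 44^16 ≡ 56² = 3136 ≡ 54; 44^32 ≡ 54² = 2916 ≡ 35.
Since 33 = 32 + 1, 44^33 ≡ 35 · 44; multiplying out mod 67: 35·44 = 1540 ≡ 66. Thus 44^33 ≡ 66 ≡ −1 (mod 67).
The value −1 means 44 is a non-residue modulo 67, so n² ≡ 44 (mod 67) is impossible.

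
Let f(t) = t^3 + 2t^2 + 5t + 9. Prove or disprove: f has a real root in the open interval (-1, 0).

f(-1) = 5 and f(0) = 9, both positive.
The derivative f'(t) = 3t^2 + 4t + 5 is a quadratic with discriminant 4² − 4·3·5 = -44 < 0; it never vanishes, so it is always positive (sign of the leading coefficient).
Hence f is strictly increasing on ℝ, and in particular on [-1, 0]. A strictly monotone function with same-sign endpoint values stays positive on the whole interval, so f has no zero in (-1, 0).

No.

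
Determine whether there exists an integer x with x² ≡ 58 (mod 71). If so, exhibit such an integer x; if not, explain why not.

x = 22

Take x = 22. Then 22² = 484 = 6·71 + 58, so 22² ≡ 58 (mod 71).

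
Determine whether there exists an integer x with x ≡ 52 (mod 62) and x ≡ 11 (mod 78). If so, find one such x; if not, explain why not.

There is no such integer.

gcd(62, 78) = 2. If x ≡ 52 (mod 62) and x ≡ 11 (mod 78), then x ≡ 52 (mod 2) and x ≡ 11 (mod 2).
However 52 ≡ 0 and 11 ≡ 1 (mod 2), and 0 ≠ 1.
Hence the system has no solution.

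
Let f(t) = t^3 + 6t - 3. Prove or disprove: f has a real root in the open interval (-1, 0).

No such root exists.

f(-1) = -10 and f(0) = -3, both negative.
The derivative f'(t) = 3t^2 + 6 is a quadratic with discriminant 0² − 4·3·6 = -72 < 0; it never vanishes, so it is always positive (sign of the leading coefficient).
Hence f is strictly increasing on ℝ, and in particular on [-1, 0]. A strictly monotone function with same-sign endpoint values stays negative on the whole interval, so f has no zero in (-1, 0).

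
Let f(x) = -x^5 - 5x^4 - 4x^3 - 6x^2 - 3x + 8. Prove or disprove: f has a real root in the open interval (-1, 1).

Yes, f has a root in the interval.

f(-1) = 5 and f(1) = -11, which have opposite signs.
f is continuous everywhere (it is a polynomial), in particular on [-1, 1].
By the Intermediate Value Theorem f must vanish at some point of (-1, 1).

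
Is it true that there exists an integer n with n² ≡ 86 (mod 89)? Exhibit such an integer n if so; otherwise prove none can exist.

No, no such integer exists.

89 is prime, so by Euler's criterion 86 is a square mod 89 iff 86^((89−1)/2) = 86^44 ≡ 1 (mod 89).
Squaring successively (mod 89): 86^2 = 7396 ≡ 9; 86^4 ≡ 9² = 81 ≡ 81; 86^8 ≡ 81² = 6561 ≡ 64; 86^16 ≡ 64² = 4096 ≡ 2; 86^32 ≡ 2² = 4 ≡ 4.
Since 44 = 32 + 8 + 4, 86^44 ≡ 4 · 64 · 81; multiplying out mod 89: 4·64 = 256 ≡ 78, then 78·81 = 6318 ≡ 88. Thus 86^44 ≡ 88 ≡ −1 (mod 89).
By Euler's criterion 86 is a quadratic non-residue mod 89: no n satisfies n² ≡ 86 (mod 89).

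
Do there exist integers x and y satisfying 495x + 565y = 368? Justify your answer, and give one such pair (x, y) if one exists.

No such integers exist.

Any value of 495x + 565y is a multiple of gcd(495, 565) = 5.
But 368 is not a multiple of 5 (it leaves remainder 3).
So the equation is unsolvable over ℤ.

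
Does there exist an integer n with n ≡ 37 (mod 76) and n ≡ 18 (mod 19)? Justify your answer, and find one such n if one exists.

n = 37

Here gcd(76, 19) = 19, and both 37 and 18 leave remainder 18 mod 19, so the system is consistent.
In fact n = 37 itself already satisfies 37 mod 19 = 18.
Verify: 37 = 0·76 + 37 and 37 = 1·19 + 18. ✓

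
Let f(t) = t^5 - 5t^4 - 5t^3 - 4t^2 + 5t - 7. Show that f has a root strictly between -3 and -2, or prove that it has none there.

No.

f(-3) = -571 and f(-2) = -105, both negative, so a sign-change argument is unavailable; we show f keeps this sign on the whole interval.
Substitute t = -2 − u, where 0 < u < 1 on the interval. Expanding, f(-2 − u) = -u^5 - 15u^4 - 75u^3 - 174u^2 - 201u - 105.
The nonzero coefficients here are all negative, so for u > 0 every term is negative (or zero), and the constant term -105 is strictly negative.
Therefore f(t) < 0 throughout (-3, -2), and f has no zero there.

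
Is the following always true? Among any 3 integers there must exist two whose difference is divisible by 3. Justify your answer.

Try 3 consecutive integers, 10, 11, 12. Their remainders mod 3 are 1, 2, 0 — pairwise different, as any 3 ≤ 3 consecutive integers have distinct residues.
The differences between them range over 1, …, 2, none of which is divisible by 3.

No; for instance {10, 11, 12} is a counterexample.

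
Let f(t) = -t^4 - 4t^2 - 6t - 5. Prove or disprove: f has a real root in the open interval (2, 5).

f has no root in that interval.

The endpoint values f(2) = -49 and f(5) = -760 are both negative. Claim: f(t) < 0 for every t in (2, 5).
Substitute t = 2 + u, where 0 < u < 3 on the interval. Expanding, f(2 + u) = -u^4 - 8u^3 - 28u^2 - 54u - 49.
The nonzero coefficients here are all negative, so for u > 0 every term is negative (or zero), and the constant term -49 is strictly negative.
So f is strictly negative on (2, 5); no root exists in the interval.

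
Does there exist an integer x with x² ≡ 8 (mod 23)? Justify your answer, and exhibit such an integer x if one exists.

Take x = 13. Then 13² = 169 = 7·23 + 8, so 13² ≡ 8 (mod 23).

x = 13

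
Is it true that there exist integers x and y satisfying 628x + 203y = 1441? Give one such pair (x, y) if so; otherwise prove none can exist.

x = 172, y = -525

Since gcd(628, 203) = 1, every integer is an integer combination of 628 and 203.
Euclidean algorithm: 628 = 3·203 + 19, 203 = 10·19 + 13, 19 = 1·13 + 6, 13 = 2·6 + 1, 6 = 6·1 + 0.
Unwinding: 1 = 13 − 2·6 = 13 − 2·(19 − 1·13) = −2·19 + 3·13 = −2·19 + 3·(203 − 10·19) = 3·203 − 32·19 = 3·203 − 32·(628 − 3·203) = −32·628 + 99·203, i.e. 628·(-32) + 203·99 = 1.
Scaling by 1441 gives the particular solution (x, y) = (-46112, 142659).
The general solution is x = -46112 + 203k, y = 142659 − 628k; taking k = 228 gives the smaller pair x = 172, y = -525.
Indeed 628·172 + 203·(-525) = 108016 − 106575 = 1441.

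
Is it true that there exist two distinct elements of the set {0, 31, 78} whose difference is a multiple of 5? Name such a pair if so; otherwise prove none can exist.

No such pair exists.

Two integers differ by a multiple of 5 exactly when they have the same residue mod 5. The residues are 0↦0, 31↦1, 78↦3.
No residue repeats among the 3 elements, so no pair has difference ≡ 0 (mod 5).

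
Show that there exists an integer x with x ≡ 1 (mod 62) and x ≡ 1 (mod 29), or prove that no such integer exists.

The moduli 62 and 29 are coprime, so by the Chinese Remainder Theorem a unique solution modulo 1798 exists.
Any solution of the first congruence is x = 1 + 62t; substituting into the second, 62t ≡ 1 − 1 ≡ 0 (mod 29).
62 ≡ 4 (mod 29), so this reads 4t ≡ 0 (mod 29). t = 0 satisfies this.
Taking t = 0 gives x = 1 + 62·0 = 1.
Indeed 1 ≡ 1 (mod 62) and 1 ≡ 1 (mod 29).

x = 1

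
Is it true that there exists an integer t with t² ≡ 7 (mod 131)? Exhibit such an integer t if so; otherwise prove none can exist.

Take t = 111. Then 111² = 12321 = 94·131 + 7, so 111² ≡ 7 (mod 131).

t = 111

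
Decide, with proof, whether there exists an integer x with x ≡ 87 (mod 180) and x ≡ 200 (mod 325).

Both moduli are multiples of 5 = gcd(180, 325), so any solution would satisfy x ≡ 87 and x ≡ 200 modulo 5 simultaneously.
These are incompatible: 87 − 200 = -113 is not divisible by 5.
Hence the system has no solution.

No such integer exists.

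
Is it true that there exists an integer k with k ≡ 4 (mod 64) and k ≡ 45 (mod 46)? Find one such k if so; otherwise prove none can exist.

No, no such integer exists.

Reduce both congruences modulo 2, which divides 64 and 46: they say k ≡ 4 (mod 2) and k ≡ 45 (mod 2).
But 4 mod 2 = 0 while 45 mod 2 = 1, a contradiction.
Therefore no such k exists.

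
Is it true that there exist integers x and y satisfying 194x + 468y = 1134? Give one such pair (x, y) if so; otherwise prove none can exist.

x = 153, y = -61

Since gcd(194, 468) = 2 and 1134 = 2·567, Bézout's identity guarantees a solution.
Dividing through by 2 reduces the equation to 97x + 234y = 567.
Run the Euclidean algorithm on 234 and 97: 234 = 2·97 + 40, 97 = 2·40 + 17, 40 = 2·17 + 6, 17 = 2·6 + 5, 6 = 1·5 + 1, 5 = 5·1 + 0.
Working back up the chain: 1 = 6 − 1·5 = 6 − (17 − 2·6) = −17 + 3·6 = −17 + 3·(40 − 2·17) = 3·40 − 7·17 = 3·40 − 7·(97 − 2·40) = −7·97 + 17·40 = −7·97 + 17·(234 − 2·97) = 17·234 − 41·97. So 97·(-41) + 234·17 = 1.
Multiplying through by 567: x = (-41)·567 = -23247, y = 17·567 = 9639 is a solution.
The general solution is x = -23247 + 234k, y = 9639 − 97k; taking k = 100 gives the smaller pair x = 153, y = -61.
Check: 194·153 + 468·(-61) = 29682 − 28548 = 1134. ✓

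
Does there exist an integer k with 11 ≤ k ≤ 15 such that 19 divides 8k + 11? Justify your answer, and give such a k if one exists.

There is no such integer k in that range.

For k = 11, 12, …, 15 the values of 8k + 11 modulo 19 are 4, 12, 1, 9, 17 respectively.
The residue 0 does not occur, so no k in [11, 15] makes 8k + 11 a multiple of 19.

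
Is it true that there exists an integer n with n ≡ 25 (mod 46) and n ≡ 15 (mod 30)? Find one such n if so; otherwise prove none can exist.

n = 255

The moduli are not coprime: gcd(46, 30) = 2. Compatibility requires 2 ∣ (15 − 25) = -10, which holds, so solutions exist.
The integers ≡ 25 (mod 46) are 25, 71, 117, 163, 209, 255, …; their remainders mod 30 are 25, 11, 27, 13, 29, 15, so n = 255 is the first that is ≡ 15 (mod 30).
Verify: 255 = 5·46 + 25 and 255 = 8·30 + 15. ✓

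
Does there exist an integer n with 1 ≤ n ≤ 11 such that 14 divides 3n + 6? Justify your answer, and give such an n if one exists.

No such integer n in that range exists.

The values of 3n + 6 for n = 1, 2, …, 11 are 9, 12, 15, 18, 21, 24, 27, 30, 33, 36, 39; reduced mod 14 these are 9, 12, 1, 4, 7, 10, 13, 2, 5, 8, 11.
None is 0, so 14 never divides 3n + 6 on this range.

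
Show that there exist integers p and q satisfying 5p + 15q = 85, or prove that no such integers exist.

p = 2, q = 5

Every value of 5p + 15q is a multiple of gcd(5, 15) = 5; since 5 ∣ 85, solutions exist.
Dividing through by 5 reduces the equation to 1p + 3q = 17.
With a unit coefficient on p, (p, q) = (17, 0) is an immediate solution.
The general solution is p = 17 + 3k, q = 0 − 1k; taking k = -5 gives the smaller pair p = 2, q = 5.
Indeed 5·2 + 15·5 = 10 + 75 = 85.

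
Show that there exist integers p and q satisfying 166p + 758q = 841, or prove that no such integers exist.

No such integers exist.

Any value of 166p + 758q is a multiple of gcd(166, 758) = 2.
However 841 leaves remainder 1 on division by 2.
Hence no integers p, q satisfy the equation.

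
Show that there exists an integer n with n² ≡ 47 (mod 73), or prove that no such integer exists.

There is no such integer.

73 is prime, so by Euler's criterion 47 is a square mod 73 iff 47^((73−1)/2) = 47^36 ≡ 1 (mod 73).
Squaring successively (mod 73): 47^2 = 2209 ≡ 19; 47^4 ≡ 19² = 361 ≡ 69; 47^8 ≡ 69² = 4761 ≡ 16; 47^16 ≡ 16² = 256 ≡ 37; 47^32 ≡ 37² = 1369 ≡ 55.
Since 36 = 32 + 4, 47^36 ≡ 55 · 69; multiplying out mod 73: 55·69 = 3795 ≡ 72. Thus 47^36 ≡ 72 ≡ −1 (mod 73).
The value −1 means 47 is a non-residue modulo 73, so n² ≡ 47 (mod 73) is impossible.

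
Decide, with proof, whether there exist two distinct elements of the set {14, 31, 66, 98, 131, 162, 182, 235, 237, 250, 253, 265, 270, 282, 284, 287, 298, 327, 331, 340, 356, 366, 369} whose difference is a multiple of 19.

14 and 356 are such a pair.

14 mod 19 = 14 and 356 mod 19 = 14, so 356 − 14 = 342 = 18·19.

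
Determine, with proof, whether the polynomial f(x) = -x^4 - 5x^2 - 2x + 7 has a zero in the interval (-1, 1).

f(-1) = 3 and f(1) = -1, which have opposite signs.
As a polynomial, f is continuous on every closed interval.
By the Intermediate Value Theorem f must vanish at some point of (-1, 1).

Such a root exists.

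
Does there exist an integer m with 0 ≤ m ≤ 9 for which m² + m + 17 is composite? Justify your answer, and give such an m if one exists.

No such integer m in that range exists.

The values for m = 0, 1, …, 9 are 17, 19, 23, 29, 37, 47, 59, 73, 89, 107, and each of these is prime.
So no value in the range makes the expression composite.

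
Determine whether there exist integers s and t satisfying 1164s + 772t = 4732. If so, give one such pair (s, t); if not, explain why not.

s = 81, t = -116

Every value of 1164s + 772t is a multiple of gcd(1164, 772) = 4; since 4 ∣ 4732, solutions exist.
Dividing through by 4 reduces the equation to 291s + 193t = 1183.
Run the Euclidean algorithm on 291 and 193: 291 = 1·193 + 98, 193 = 1·98 + 95, 98 = 1·95 + 3, 95 = 31·3 + 2, 3 = 1·2 + 1, 2 = 2·1 + 0.
Unwinding: 1 = 3 − 1·2 = 3 − (95 − 31·3) = −95 + 32·3 = −95 + 32·(98 − 1·95) = 32·98 − 33·95 = 32·98 − 33·(193 − 1·98) = −33·193 + 65·98 = −33·193 + 65·(291 − 1·193) = 65·291 − 98·193, i.e. 291·65 + 193·(-98) = 1.
Scaling by 1183 gives the particular solution (s, t) = (76895, -115934).
Subtracting 398·193 from s and adding 398·291 to t gives the tidier solution (81, -116).
Check: 1164·81 + 772·(-116) = 94284 − 89552 = 4732. ✓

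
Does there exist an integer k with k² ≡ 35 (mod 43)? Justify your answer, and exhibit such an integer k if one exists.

Take k = 32. Then 32² = 1024 = 23·43 + 35, so 32² ≡ 35 (mod 43).

k = 32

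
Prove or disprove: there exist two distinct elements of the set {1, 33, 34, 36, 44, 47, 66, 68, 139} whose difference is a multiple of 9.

There is no such pair.

Residues mod 9: 1↦1, 33↦6, 34↦7, 36↦0, 44↦8, 47↦2, 66↦3, 68↦5, 139↦4.
These 9 residues are pairwise different, hence no difference of two elements is divisible by 9.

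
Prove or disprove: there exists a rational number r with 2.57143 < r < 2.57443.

r = 139/54

Multiplying by 54: 54·2.57143 = 138.85722 and 54·2.57443 = 139.01922, so the integer 139 lies strictly between them.
So r = 139/54 works: it is a ratio of integers, and dividing 54·2.57143 < 139 < 54·2.57443 through by 54 gives 2.57143 < 139/54 < 2.57443.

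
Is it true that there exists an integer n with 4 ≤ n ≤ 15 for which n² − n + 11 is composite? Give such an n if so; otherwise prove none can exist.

n = 15

At n = 15: 15² − 15 + 11 = 221 = 13·17, which is composite.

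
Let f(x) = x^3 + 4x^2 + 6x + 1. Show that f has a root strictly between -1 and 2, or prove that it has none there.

Such a root exists.

f(-1) = -2 and f(2) = 37, which have opposite signs.
As a polynomial, f is continuous on every closed interval.
By the Intermediate Value Theorem f must vanish at some point of (-1, 2).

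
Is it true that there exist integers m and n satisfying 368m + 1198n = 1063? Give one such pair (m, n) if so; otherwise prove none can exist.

There are no such integers.

gcd(368, 1198) = 2, so every integer of the form 368m + 1198n is a multiple of 2.
But 1063 is not a multiple of 2 (it leaves remainder 1).
Therefore 368m + 1198n = 1063 has no solution in integers.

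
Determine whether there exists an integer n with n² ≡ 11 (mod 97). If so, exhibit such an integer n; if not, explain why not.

n = 60 works: 60² = 3600, and 3600 − 11 = 3589 = 37·97.

n = 60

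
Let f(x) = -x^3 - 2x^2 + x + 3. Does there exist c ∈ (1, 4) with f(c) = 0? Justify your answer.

f(1) = 1 and f(4) = -89, which have opposite signs.
Since f is a polynomial it is continuous on [1, 4].
The Intermediate Value Theorem then guarantees some c ∈ (1, 4) with f(c) = 0.

Such a root exists.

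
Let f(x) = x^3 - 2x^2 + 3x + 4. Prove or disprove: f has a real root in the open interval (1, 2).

No.

f(1) = 6 and f(2) = 10, both positive.
f'(x) = 3x^2 - 4x + 3 has discriminant (-4)² − 4·3·3 = -20 < 0, so f' has no real roots and is positive for every real x.
So f is strictly increasing; between 1 and 2 its values lie between f(1) = 6 and f(2) = 10, all positive. Therefore f has no root in (1, 2).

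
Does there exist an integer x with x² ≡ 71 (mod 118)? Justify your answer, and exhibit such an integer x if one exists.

x = 37

Take x = 37. Then 37² = 1369 = 11·118 + 71, so 37² ≡ 71 (mod 118).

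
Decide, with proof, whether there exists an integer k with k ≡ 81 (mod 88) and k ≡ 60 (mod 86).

Reduce both congruences modulo 2, which divides 88 and 86: they say k ≡ 81 (mod 2) and k ≡ 60 (mod 2).
But 81 mod 2 = 1 while 60 mod 2 = 0, a contradiction.
So no integer satisfies both congruences.

No such integer exists.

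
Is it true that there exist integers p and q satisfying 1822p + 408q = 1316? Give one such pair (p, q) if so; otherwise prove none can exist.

p = 110, q = -488

Since gcd(1822, 408) = 2 and 1316 = 2·658, Bézout's identity guarantees a solution.
Dividing through by 2 reduces the equation to 911p + 204q = 658.
Run the Euclidean algorithm on 911 and 204: 911 = 4·204 + 95, 204 = 2·95 + 14, 95 = 6·14 + 11, 14 = 1·11 + 3, 11 = 3·3 + 2, 3 = 1·2 + 1, 2 = 2·1 + 0.
Working back up the chain: 1 = 3 − 1·2 = 3 − (11 − 3·3) = −11 + 4·3 = −11 + 4·(14 − 1·11) = 4·14 − 5·11 = 4·14 − 5·(95 − 6·14) = −5·95 + 34·14 = −5·95 + 34·(204 − 2·95) = 34·204 − 73·95 = 34·204 − 73·(911 − 4·204) = −73·911 + 326·204. So 911·(-73) + 204·326 = 1.
Scaling by 658 gives the particular solution (p, q) = (-48034, 214508).
The general solution is p = -48034 + 204k, q = 214508 − 911k; taking k = 236 gives the smaller pair p = 110, q = -488.
Check: 1822·110 + 408·(-488) = 200420 − 199104 = 1316. ✓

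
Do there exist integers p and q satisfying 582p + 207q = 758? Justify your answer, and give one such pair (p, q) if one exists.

gcd(582, 207) = 3, so every integer of the form 582p + 207q is a multiple of 3.
But 758 is not a multiple of 3 (it leaves remainder 2).
Therefore 582p + 207q = 758 has no solution in integers.

No such integers exist.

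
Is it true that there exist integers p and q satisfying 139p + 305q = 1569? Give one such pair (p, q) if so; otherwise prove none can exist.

p = 121, q = -50

Since gcd(139, 305) = 1, every integer is an integer combination of 139 and 305.
Dividing repeatedly: 305 = 2·139 + 27, 139 = 5·27 + 4, 27 = 6·4 + 3, 4 = 1·3 + 1, 3 = 3·1 + 0.
Unwinding: 1 = 4 − 1·3 = 4 − (27 − 6·4) = −27 + 7·4 = −27 + 7·(139 − 5·27) = 7·139 − 36·27 = 7·139 − 36·(305 − 2·139) = −36·305 + 79·139, i.e. 139·79 + 305·(-36) = 1.
Times 1569: 139·123951 + 305·(-56484) = 1569, so (123951, -56484) solves it.
The general solution is p = 123951 + 305k, q = -56484 − 139k; taking k = -406 gives the smaller pair p = 121, q = -50.
Indeed 139·121 + 305·(-50) = 16819 − 15250 = 1569.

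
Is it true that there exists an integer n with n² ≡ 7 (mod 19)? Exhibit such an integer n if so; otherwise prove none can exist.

n = 8 works: 8² = 64, and 64 − 7 = 57 = 3·19.

n = 8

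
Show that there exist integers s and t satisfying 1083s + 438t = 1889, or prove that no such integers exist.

There are no such integers.

Both 1083 and 438 are divisible by gcd(1083, 438) = 3, hence so is any combination 1083s + 438t.
But 1889 is not a multiple of 3 (it leaves remainder 2).
So the equation is unsolvable over ℤ.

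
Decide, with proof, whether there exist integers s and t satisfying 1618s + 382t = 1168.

gcd(1618, 382) = 2, and 2 divides 1168, so integer solutions exist.
Dividing through by 2 reduces the equation to 809s + 191t = 584.
Euclidean algorithm: 809 = 4·191 + 45, 191 = 4·45 + 11, 45 = 4·11 + 1, 11 = 11·1 + 0.
Unwinding: 1 = 45 − 4·11 = 45 − 4·(191 − 4·45) = −4·191 + 17·45 = −4·191 + 17·(809 − 4·191) = 17·809 − 72·191, i.e. 809·17 + 191·(-72) = 1.
Multiplying through by 584: s = 17·584 = 9928, t = (-72)·584 = -42048 is a solution.
Shifting by a multiple of (191, −809) keeps it a solution: s = 9928 − 51·191 = 187, t = -42048 + 51·809 = -789.
Check: 1618·187 + 382·(-789) = 302566 − 301398 = 1168. ✓

s = 187, t = -789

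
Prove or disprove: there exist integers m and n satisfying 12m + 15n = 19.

Both 12 and 15 are divisible by gcd(12, 15) = 3, hence so is any combination 12m + 15n.
But 19 is not a multiple of 3 (it leaves remainder 1).
Therefore 12m + 15n = 19 has no solution in integers.

No such integers exist.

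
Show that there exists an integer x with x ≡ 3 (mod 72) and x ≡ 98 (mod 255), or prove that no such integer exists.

Reduce both congruences modulo 3, which divides 72 and 255: they say x ≡ 3 (mod 3) and x ≡ 98 (mod 3).
But 3 mod 3 = 0 while 98 mod 3 = 2, a contradiction.
Therefore no such x exists.

No, no such integer exists.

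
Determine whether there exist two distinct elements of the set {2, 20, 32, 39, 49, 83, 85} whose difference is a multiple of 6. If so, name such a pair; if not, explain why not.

Both 2 and 20 leave remainder 2 on division by 6; their difference 18 = 3·6 is a multiple of 6.

Yes: 2 and 20.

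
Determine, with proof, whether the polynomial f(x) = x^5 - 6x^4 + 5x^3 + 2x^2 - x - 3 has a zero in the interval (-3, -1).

No.

f(-3) = -846 and f(-1) = -12, both negative, so a sign-change argument is unavailable; we show f keeps this sign on the whole interval.
Substitute x = -1 − u, where 0 < u < 2 on the interval. Expanding, f(-1 − u) = -u^5 - 11u^4 - 39u^3 - 59u^2 - 39u - 12.
The nonzero coefficients here are all negative, so for u > 0 every term is negative (or zero), and the constant term -12 is strictly negative.
Therefore f(x) < 0 throughout (-3, -1), and f has no zero there.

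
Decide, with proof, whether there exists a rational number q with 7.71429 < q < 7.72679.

q = 139/18

Look for a denominator N such that an integer falls strictly between N·7.71429 and N·7.72679. N = 18 works: 18·7.71429 = 138.85722 < 139 < 139.08222 = 18·7.72679.
Hence 139/18 is a rational number with 7.71429 < 139/18 < 7.72679.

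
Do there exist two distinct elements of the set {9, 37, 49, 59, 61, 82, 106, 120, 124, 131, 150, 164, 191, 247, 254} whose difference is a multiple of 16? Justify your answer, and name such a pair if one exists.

Reduce each element modulo 16: 9↦9, 37↦5, 49↦1, 59↦11, 61↦13, 82↦2, 106↦10, 120↦8, 124↦12, 131↦3, 150↦6, 164↦4, 191↦15, 247↦7, 254↦14.
These 15 residues are pairwise different, hence no difference of two elements is divisible by 16.

No such pair exists.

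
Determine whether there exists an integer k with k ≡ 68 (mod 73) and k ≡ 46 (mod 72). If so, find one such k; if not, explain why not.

The moduli 73 and 72 are coprime, so by the Chinese Remainder Theorem a unique solution modulo 5256 exists.
Write k = 68 + 73t and require 68 + 73t ≡ 46 (mod 72), i.e. 73t ≡ 50 (mod 72).
73 ≡ 1 (mod 72), so this reads 1t ≡ 50 (mod 72). So t ≡ 50 (mod 72).
Taking t = 50 gives k = 68 + 73·50 = 3718.
Verify: 3718 = 50·73 + 68 and 3718 = 51·72 + 46. ✓

k = 3718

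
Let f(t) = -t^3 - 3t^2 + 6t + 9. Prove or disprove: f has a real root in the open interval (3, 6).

No.

f(3) = -27 and f(6) = -279, both negative, so a sign-change argument is unavailable; we show f keeps this sign on the whole interval.
Shift to the endpoint 3: with t = 3 + u (0 < u < 3), one computes f(3 + u) = -u^3 - 12u^2 - 39u - 27.
All 4 nonzero coefficients of this polynomial in u are negative; hence for u > 0 the value is a sum of negative terms (the constant -27 among them).
Therefore f(t) < 0 throughout (3, 6), and f has no zero there.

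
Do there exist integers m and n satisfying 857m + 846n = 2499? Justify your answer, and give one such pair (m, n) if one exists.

m = 381, n = -383

857 and 846 are coprime, so 857m + 846n ranges over all of ℤ.
Run the Euclidean algorithm on 857 and 846: 857 = 1·846 + 11, 846 = 76·11 + 10, 11 = 1·10 + 1, 10 = 10·1 + 0.
Working back up the chain: 1 = 11 − 1·10 = 11 − (846 − 76·11) = −846 + 77·11 = −846 + 77·(857 − 1·846) = 77·857 − 78·846. So 857·77 + 846·(-78) = 1.
Scaling by 2499 gives the particular solution (m, n) = (192423, -194922).
Subtracting 227·846 from m and adding 227·857 to n gives the tidier solution (381, -383).
Indeed 857·381 + 846·(-383) = 326517 − 324018 = 2499.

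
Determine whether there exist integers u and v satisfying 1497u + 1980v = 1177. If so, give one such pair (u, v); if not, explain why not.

Any value of 1497u + 1980v is a multiple of gcd(1497, 1980) = 3.
However 1177 leaves remainder 1 on division by 3.
So the equation is unsolvable over ℤ.

No, no such integers exist.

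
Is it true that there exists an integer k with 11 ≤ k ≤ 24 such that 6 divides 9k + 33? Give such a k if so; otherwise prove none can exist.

At k = 11 we get 9·11 + 33 = 132, and 132 = 6·22.

k = 11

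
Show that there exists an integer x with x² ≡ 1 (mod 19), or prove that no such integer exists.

Take x = 18. Then 18² = 324 = 17·19 + 1, so 18² ≡ 1 (mod 19).

x = 18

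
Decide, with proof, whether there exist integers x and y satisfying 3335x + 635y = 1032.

No, no such integers exist.

Both 3335 and 635 are divisible by gcd(3335, 635) = 5, hence so is any combination 3335x + 635y.
But 1032 is not a multiple of 5 (it leaves remainder 2).
Therefore 3335x + 635y = 1032 has no solution in integers.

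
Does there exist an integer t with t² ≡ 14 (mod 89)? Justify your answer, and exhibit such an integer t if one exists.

There is no such integer.

Apply Euler's criterion with the prime 89: 14 is a quadratic residue iff 14^44 ≡ 1 (mod 89), and a non-residue iff it is ≡ −1.
Squaring successively (mod 89): 14^2 = 196 ≡ 18; 14^4 ≡ 18² = 324 ≡ 57; 14^8 ≡ 57² = 3249 ≡ 45; 14^16 ≡ 45² = 2025 ≡ 67; 14^32 ≡ 67² = 4489 ≡ 39.
Since 44 = 32 + 8 + 4, 14^44 ≡ 39 · 45 · 57; multiplying out mod 89: 39·45 = 1755 ≡ 64, then 64·57 = 3648 ≡ 88. Thus 14^44 ≡ 88 ≡ −1 (mod 89).
The value −1 means 14 is a non-residue modulo 89, so t² ≡ 14 (mod 89) is impossible.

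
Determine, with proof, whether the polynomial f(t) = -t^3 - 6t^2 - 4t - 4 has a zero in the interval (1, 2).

f has no root in that interval.

f(1) = -15 and f(2) = -44, both negative, so a sign-change argument is unavailable; we show f keeps this sign on the whole interval.
Shift to the endpoint 1: with t = 1 + u (0 < u < 1), one computes f(1 + u) = -u^3 - 9u^2 - 19u - 15.
All 4 nonzero coefficients of this polynomial in u are negative; hence for u > 0 the value is a sum of negative terms (the constant -15 among them).
So f is strictly negative on (1, 2); no root exists in the interval.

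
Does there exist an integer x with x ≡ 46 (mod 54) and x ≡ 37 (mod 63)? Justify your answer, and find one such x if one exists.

Here gcd(54, 63) = 9, and both 46 and 37 leave remainder 1 mod 9, so the system is consistent.
List candidates x ≡ 46 (mod 54): 46, 100. Modulo 63 these are 46, 37; 100 gives 37 as required.
Indeed 100 ≡ 46 (mod 54) and 100 ≡ 37 (mod 63).

x = 100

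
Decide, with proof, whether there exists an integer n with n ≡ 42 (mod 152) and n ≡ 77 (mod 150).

No, no such integer exists.

Both moduli are multiples of 2 = gcd(152, 150), so any solution would satisfy n ≡ 42 and n ≡ 77 modulo 2 simultaneously.
These are incompatible: 42 − 77 = -35 is not divisible by 2.
Therefore no such n exists.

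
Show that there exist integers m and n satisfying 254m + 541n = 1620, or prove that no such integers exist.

Since gcd(254, 541) = 1, every integer is an integer combination of 254 and 541.
Dividing repeatedly: 541 = 2·254 + 33, 254 = 7·33 + 23, 33 = 1·23 + 10, 23 = 2·10 + 3, 10 = 3·3 + 1, 3 = 3·1 + 0.
Working back up the chain: 1 = 10 − 3·3 = 10 − 3·(23 − 2·10) = −3·23 + 7·10 = −3·23 + 7·(33 − 1·23) = 7·33 − 10·23 = 7·33 − 10·(254 − 7·33) = −10·254 + 77·33 = −10·254 + 77·(541 − 2·254) = 77·541 − 164·254. So 254·(-164) + 541·77 = 1.
Times 1620: 254·(-265680) + 541·124740 = 1620, so (-265680, 124740) solves it.
Shifting by a multiple of (541, −254) keeps it a solution: m = -265680 + 492·541 = 492, n = 124740 − 492·254 = -228.
Indeed 254·492 + 541·(-228) = 124968 − 123348 = 1620.

m = 492, n = -228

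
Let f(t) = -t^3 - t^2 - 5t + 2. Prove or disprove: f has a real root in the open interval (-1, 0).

Evaluate at the endpoints: f(-1) = 7, f(0) = 2 — same sign (positive).
The derivative f'(t) = -3t^2 - 2t - 5 is a quadratic with discriminant (-2)² − 4·(-3)·(-5) = -56 < 0; it never vanishes, so it is always negative (sign of the leading coefficient).
So f is strictly decreasing; between -1 and 0 its values lie between f(-1) = 7 and f(0) = 2, all positive. Therefore f has no root in (-1, 0).

f has no root in that interval.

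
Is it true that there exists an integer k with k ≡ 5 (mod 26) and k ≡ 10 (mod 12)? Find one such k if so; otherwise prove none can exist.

No, no such integer exists.

Reduce both congruences modulo 2, which divides 26 and 12: they say k ≡ 5 (mod 2) and k ≡ 10 (mod 2).
These are incompatible: 5 − 10 = -5 is not divisible by 2.
Therefore no such k exists.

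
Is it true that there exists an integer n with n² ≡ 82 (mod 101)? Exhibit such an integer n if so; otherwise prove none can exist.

n = 48

Take n = 48. Then 48² = 2304 = 22·101 + 82, so 48² ≡ 82 (mod 101).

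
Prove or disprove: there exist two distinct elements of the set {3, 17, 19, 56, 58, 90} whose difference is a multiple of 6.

No such pair exists.

Residues mod 6: 3↦3, 17↦5, 19↦1, 56↦2, 58↦4, 90↦0.
These 6 residues are pairwise different, hence no difference of two elements is divisible by 6.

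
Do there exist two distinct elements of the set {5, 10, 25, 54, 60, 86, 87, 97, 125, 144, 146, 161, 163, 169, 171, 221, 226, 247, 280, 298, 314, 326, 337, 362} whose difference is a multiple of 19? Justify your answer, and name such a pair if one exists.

Reduce each element mod 19: 5↦5, 10↦10, 25↦6, 54↦16, 60↦3, 86↦10, 87↦11, 97↦2, 125↦11, 144↦11, 146↦13, 161↦9, 163↦11, 169↦17, 171↦0, 221↦12, 226↦17, 247↦0, 280↦14, 298↦13, 314↦10, 326↦3, 337↦14, 362↦1. The residue 10 repeats (at 10 and 86), and 86 − 10 = 76 = 4·19.

The pair (10, 86) works.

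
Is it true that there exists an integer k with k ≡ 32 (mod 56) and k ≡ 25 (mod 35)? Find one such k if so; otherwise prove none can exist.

k = 200

gcd(56, 35) = 7. A simultaneous solution exists iff 32 ≡ 25 (mod 7); here 32 mod 7 = 4 = 25 mod 7, so it does.
List candidates k ≡ 32 (mod 56): 32, 88, 144, 200. Modulo 35 these are 32, 18, 4, 25; 200 gives 25 as required.
Verify: 200 = 3·56 + 32 and 200 = 5·35 + 25. ✓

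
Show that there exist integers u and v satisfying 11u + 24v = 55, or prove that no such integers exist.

Since gcd(11, 24) = 1, every integer is an integer combination of 11 and 24.
Run the Euclidean algorithm on 24 and 11: 24 = 2·11 + 2, 11 = 5·2 + 1, 2 = 2·1 + 0.
Working back up the chain: 1 = 11 − 5·2 = 11 − 5·(24 − 2·11) = −5·24 + 11·11. So 11·11 + 24·(-5) = 1.
Times 55: 11·605 + 24·(-275) = 55, so (605, -275) solves it.
Subtracting 25·24 from u and adding 25·11 to v gives the tidier solution (5, 0).
Check: 11·5 + 24·0 = 55 + 0 = 55. ✓

u = 5, v = 0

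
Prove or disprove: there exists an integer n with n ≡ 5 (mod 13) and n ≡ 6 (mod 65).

gcd(13, 65) = 13. If n ≡ 5 (mod 13) and n ≡ 6 (mod 65), then n ≡ 5 (mod 13) and n ≡ 6 (mod 13).
But 5 mod 13 = 5 while 6 mod 13 = 6, a contradiction.
So no integer satisfies both congruences.

There is no such integer.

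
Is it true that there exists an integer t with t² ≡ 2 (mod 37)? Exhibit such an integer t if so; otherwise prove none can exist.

There is no such integer.

Apply Euler's criterion with the prime 37: 2 is a quadratic residue iff 2^18 ≡ 1 (mod 37), and a non-residue iff it is ≡ −1.
Repeated squaring mod 37: 2^2 = 4 ≡ 4; 2^4 ≡ 4² = 16 ≡ 16; 2^8 ≡ 16² = 256 ≡ 34; 2^16 ≡ 34² = 1156 ≡ 9.
Since 18 = 16 + 2, 2^18 ≡ 9 · 4; multiplying out mod 37: 9·4 = 36 ≡ 36. Thus 2^18 ≡ 36 ≡ −1 (mod 37).
By Euler's criterion 2 is a quadratic non-residue mod 37: no t satisfies t² ≡ 2 (mod 37).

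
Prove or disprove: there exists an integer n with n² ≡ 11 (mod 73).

No such integer exists.

Apply Euler's criterion with the prime 73: 11 is a quadratic residue iff 11^36 ≡ 1 (mod 73), and a non-residue iff it is ≡ −1.
Squaring successively (mod 73): 11^2 = 121 ≡ 48; 11^4 ≡ 48² = 2304 ≡ 41; 11^8 ≡ 41² = 1681 ≡ 2; 11^16 ≡ 2² = 4 ≡ 4; 11^32 ≡ 4² = 16 ≡ 16.
Since 36 = 32 + 4, 11^36 ≡ 16 · 41; multiplying out mod 73: 16·41 = 656 ≡ 72. Thus 11^36 ≡ 72 ≡ −1 (mod 73).
By Euler's criterion 11 is a quadratic non-residue mod 73: no n satisfies n² ≡ 11 (mod 73).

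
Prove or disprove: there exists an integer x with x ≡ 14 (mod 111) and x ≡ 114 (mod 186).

No such integer exists.

gcd(111, 186) = 3. If x ≡ 14 (mod 111) and x ≡ 114 (mod 186), then x ≡ 14 (mod 3) and x ≡ 114 (mod 3).
These are incompatible: 14 − 114 = -100 is not divisible by 3.
So no integer satisfies both congruences.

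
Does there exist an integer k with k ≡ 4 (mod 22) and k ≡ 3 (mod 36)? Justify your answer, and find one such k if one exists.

Reduce both congruences modulo 2, which divides 22 and 36: they say k ≡ 4 (mod 2) and k ≡ 3 (mod 2).
But 4 mod 2 = 0 while 3 mod 2 = 1, a contradiction.
So no integer satisfies both congruences.

There is no such integer.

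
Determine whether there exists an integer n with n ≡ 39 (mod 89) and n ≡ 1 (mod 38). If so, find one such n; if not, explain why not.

gcd(89, 38) = 1, so the Chinese Remainder Theorem guarantees exactly one residue class mod 3382 satisfying both.
Write n = 39 + 89t and require 39 + 89t ≡ 1 (mod 38), i.e. 89t ≡ 0 (mod 38).
89 ≡ 13 (mod 38), so this reads 13t ≡ 0 (mod 38). t = 0 satisfies this.
With t = 0: n = 39 + 89·0 = 39.
Indeed 39 ≡ 39 (mod 89) and 39 ≡ 1 (mod 38).

n = 39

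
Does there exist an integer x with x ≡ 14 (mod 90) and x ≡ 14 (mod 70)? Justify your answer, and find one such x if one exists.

x = 14

Here gcd(90, 70) = 10, and both 14 and 14 leave remainder 4 mod 10, so the system is consistent.
The smallest candidate x = 14 works directly: 14 ≡ 14 (mod 70).
Verify: 14 = 0·90 + 14 and 14 = 0·70 + 14. ✓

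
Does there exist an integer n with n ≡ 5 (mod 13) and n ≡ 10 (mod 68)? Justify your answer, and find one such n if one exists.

gcd(13, 68) = 1, so the Chinese Remainder Theorem guarantees exactly one residue class mod 884 satisfying both.
Any solution of the first congruence is n = 5 + 13t; substituting into the second, 13t ≡ 10 − 5 ≡ 5 (mod 68).
Note 13·21 = 273 ≡ 1 (mod 68) (as 273 − 1 = 4·68), so 13⁻¹ ≡ 21.
Multiplying by 21: t ≡ 21·5 = 105 ≡ 37 (mod 68).
With t = 37: n = 5 + 13·37 = 486.
Indeed 486 ≡ 5 (mod 13) and 486 ≡ 10 (mod 68).

n = 486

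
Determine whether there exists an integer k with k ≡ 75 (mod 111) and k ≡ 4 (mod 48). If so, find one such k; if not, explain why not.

Both moduli are multiples of 3 = gcd(111, 48), so any solution would satisfy k ≡ 75 and k ≡ 4 modulo 3 simultaneously.
These are incompatible: 75 − 4 = 71 is not divisible by 3.
Hence the system has no solution.

No such integer exists.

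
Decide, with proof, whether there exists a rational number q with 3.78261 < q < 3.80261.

Look for a denominator N such that an integer falls strictly between N·3.78261 and N·3.80261. N = 5 works: 5·3.78261 = 18.91305 < 19 < 19.01305 = 5·3.80261.
Dividing back, 3.78261 < 19/5 < 3.80261, and 19/5 is rational.

q = 19/5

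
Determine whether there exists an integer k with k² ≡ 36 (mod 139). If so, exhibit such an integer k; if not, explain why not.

k = 133 works: 133² = 17689, and 17689 − 36 = 17653 = 127·139.

k = 133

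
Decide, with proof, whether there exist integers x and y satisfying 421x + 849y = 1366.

x = 580, y = -286

Since gcd(421, 849) = 1, every integer is an integer combination of 421 and 849.
Euclidean algorithm: 849 = 2·421 + 7, 421 = 60·7 + 1, 7 = 7·1 + 0.
Unwinding: 1 = 421 − 60·7 = 421 − 60·(849 − 2·421) = −60·849 + 121·421, i.e. 421·121 + 849·(-60) = 1.
Scaling by 1366 gives the particular solution (x, y) = (165286, -81960).
The general solution is x = 165286 + 849k, y = -81960 − 421k; taking k = -194 gives the smaller pair x = 580, y = -286.
Indeed 421·580 + 849·(-286) = 244180 − 242814 = 1366.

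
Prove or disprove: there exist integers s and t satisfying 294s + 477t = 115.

Any value of 294s + 477t is a multiple of gcd(294, 477) = 3.
However 115 leaves remainder 1 on division by 3.
Therefore 294s + 477t = 115 has no solution in integers.

No, no such integers exist.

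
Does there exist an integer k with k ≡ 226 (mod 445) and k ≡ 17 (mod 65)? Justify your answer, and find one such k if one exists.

There is no such integer.

Reduce both congruences modulo 5, which divides 445 and 65: they say k ≡ 226 (mod 5) and k ≡ 17 (mod 5).
However 226 ≡ 1 and 17 ≡ 2 (mod 5), and 1 ≠ 2.
Therefore no such k exists.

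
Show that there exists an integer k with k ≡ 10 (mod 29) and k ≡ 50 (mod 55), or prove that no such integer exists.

gcd(29, 55) = 1, so the Chinese Remainder Theorem guarantees exactly one residue class mod 1595 satisfying both.
Any solution of the first congruence is k = 10 + 29t; substituting into the second, 29t ≡ 50 − 10 ≡ 40 (mod 55).
To invert 29 modulo 55: 55 = 1·29 + 26, 29 = 1·26 + 3, 26 = 8·3 + 2, 3 = 1·2 + 1, 2 = 2·1 + 0, and unwinding, 1 = 3 − 1·2 = 3 − (26 − 8·3) = −26 + 9·3 = −26 + 9·(29 − 1·26) = 9·29 − 10·26 = 9·29 − 10·(55 − 1·29) = −10·55 + 19·29. Thus 29⁻¹ ≡ 19 (mod 55).
Therefore t ≡ 19·40 = 760 ≡ 45 (mod 55).
Taking t = 45 gives k = 10 + 29·45 = 1315.
Indeed 1315 ≡ 10 (mod 29) and 1315 ≡ 50 (mod 55).

k = 1315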